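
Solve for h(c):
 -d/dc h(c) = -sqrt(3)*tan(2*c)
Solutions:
 h(c) = C1 - sqrt(3)*log(cos(2*c))/2


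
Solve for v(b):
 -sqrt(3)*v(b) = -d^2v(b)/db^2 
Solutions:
 v(b) = C1*exp(-3^(1/4)*b) + C2*exp(3^(1/4)*b)


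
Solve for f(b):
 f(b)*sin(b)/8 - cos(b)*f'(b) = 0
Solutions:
 f(b) = C1/cos(b)^(1/8)


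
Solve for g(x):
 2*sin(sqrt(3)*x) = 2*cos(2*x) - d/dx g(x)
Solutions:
 g(x) = C1 + sin(2*x) + 2*sqrt(3)*cos(sqrt(3)*x)/3


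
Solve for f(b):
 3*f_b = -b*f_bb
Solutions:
 f(b) = C1 + C2/b^2


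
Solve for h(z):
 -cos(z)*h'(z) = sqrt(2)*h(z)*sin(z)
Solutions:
 h(z) = C1*cos(z)^(sqrt(2))


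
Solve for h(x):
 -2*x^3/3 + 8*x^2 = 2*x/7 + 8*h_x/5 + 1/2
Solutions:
 h(x) = C1 - 5*x^4/48 + 5*x^3/3 - 5*x^2/56 - 5*x/16


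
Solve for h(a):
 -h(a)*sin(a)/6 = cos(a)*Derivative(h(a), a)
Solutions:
 h(a) = C1*cos(a)^(1/6)


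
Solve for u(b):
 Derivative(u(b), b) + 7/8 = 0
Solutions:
 u(b) = C1 - 7*b/8


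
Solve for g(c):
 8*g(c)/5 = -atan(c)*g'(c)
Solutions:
 g(c) = C1*exp(-8*Integral(1/atan(c), c)/5)


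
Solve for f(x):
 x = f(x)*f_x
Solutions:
 f(x) = -sqrt(C1 + x^2)
 f(x) = sqrt(C1 + x^2)


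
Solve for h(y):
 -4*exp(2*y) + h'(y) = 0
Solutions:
 h(y) = C1 + 2*exp(2*y)


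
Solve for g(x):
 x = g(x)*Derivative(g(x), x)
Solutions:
 g(x) = -sqrt(C1 + x^2)
 g(x) = sqrt(C1 + x^2)


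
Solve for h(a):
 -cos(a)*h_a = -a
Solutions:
 h(a) = C1 + Integral(a/cos(a), a)


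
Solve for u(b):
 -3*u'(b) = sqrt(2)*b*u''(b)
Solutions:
 u(b) = C1 + C2*b^(1 - 3*sqrt(2)/2)


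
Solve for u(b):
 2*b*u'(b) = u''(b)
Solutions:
 u(b) = C1 + C2*erfi(b)


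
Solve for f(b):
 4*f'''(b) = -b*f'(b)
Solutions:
 f(b) = C1 + Integral(C2*airyai(-2^(1/3)*b/2) + C3*airybi(-2^(1/3)*b/2), b)


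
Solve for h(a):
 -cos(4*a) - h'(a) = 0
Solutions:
 h(a) = C1 - sin(4*a)/4


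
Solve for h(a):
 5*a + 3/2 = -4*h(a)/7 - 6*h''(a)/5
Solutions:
 h(a) = C1*sin(sqrt(210)*a/21) + C2*cos(sqrt(210)*a/21) - 35*a/4 - 21/8


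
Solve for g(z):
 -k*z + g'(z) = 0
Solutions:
 g(z) = C1 + k*z^2/2


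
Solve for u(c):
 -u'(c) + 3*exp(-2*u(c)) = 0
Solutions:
 u(c) = log(-sqrt(C1 + 6*c))
 u(c) = log(C1 + 6*c)/2


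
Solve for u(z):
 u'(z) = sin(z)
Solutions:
 u(z) = C1 - cos(z)


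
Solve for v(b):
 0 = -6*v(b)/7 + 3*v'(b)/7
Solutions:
 v(b) = C1*exp(2*b)


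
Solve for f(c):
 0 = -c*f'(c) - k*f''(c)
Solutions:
 f(c) = C1 + C2*sqrt(k)*erf(sqrt(2)*c*sqrt(1/k)/2)


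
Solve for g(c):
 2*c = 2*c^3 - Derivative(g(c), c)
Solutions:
 g(c) = C1 + c^4/2 - c^2


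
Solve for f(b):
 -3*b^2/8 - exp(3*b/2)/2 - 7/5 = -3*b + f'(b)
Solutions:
 f(b) = C1 - b^3/8 + 3*b^2/2 - 7*b/5 - exp(3*b/2)/3


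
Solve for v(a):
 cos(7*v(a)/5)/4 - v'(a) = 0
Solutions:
 -a/4 - 5*log(sin(7*v(a)/5) - 1)/14 + 5*log(sin(7*v(a)/5) + 1)/14 = C1


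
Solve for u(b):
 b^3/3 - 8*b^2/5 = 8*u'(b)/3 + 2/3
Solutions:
 u(b) = C1 + b^4/32 - b^3/5 - b/4


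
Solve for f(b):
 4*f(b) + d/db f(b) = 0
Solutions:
 f(b) = C1*exp(-4*b)


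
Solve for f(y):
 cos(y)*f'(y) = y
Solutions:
 f(y) = C1 + Integral(y/cos(y), y)


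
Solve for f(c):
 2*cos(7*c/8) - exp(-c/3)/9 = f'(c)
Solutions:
 f(c) = C1 + 16*sin(7*c/8)/7 + exp(-c/3)/3


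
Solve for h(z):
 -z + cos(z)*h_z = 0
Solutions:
 h(z) = C1 + Integral(z/cos(z), z)


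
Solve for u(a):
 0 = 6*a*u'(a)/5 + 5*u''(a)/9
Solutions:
 u(a) = C1 + C2*erf(3*sqrt(3)*a/5)


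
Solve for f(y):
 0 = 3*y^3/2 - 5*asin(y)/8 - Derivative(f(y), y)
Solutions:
 f(y) = C1 + 3*y^4/8 - 5*y*asin(y)/8 - 5*sqrt(1 - y^2)/8


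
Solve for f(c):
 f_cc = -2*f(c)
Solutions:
 f(c) = C1*sin(sqrt(2)*c) + C2*cos(sqrt(2)*c)


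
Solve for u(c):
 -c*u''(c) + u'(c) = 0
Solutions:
 u(c) = C1 + C2*c^2


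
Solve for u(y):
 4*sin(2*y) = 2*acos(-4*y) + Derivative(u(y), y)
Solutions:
 u(y) = C1 - 2*y*acos(-4*y) - sqrt(1 - 16*y^2)/2 - 2*cos(2*y)


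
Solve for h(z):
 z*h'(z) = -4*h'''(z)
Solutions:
 h(z) = C1 + Integral(C2*airyai(-2^(1/3)*z/2) + C3*airybi(-2^(1/3)*z/2), z)


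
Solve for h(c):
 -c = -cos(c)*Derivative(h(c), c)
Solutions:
 h(c) = C1 + Integral(c/cos(c), c)


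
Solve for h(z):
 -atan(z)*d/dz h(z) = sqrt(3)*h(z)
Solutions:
 h(z) = C1*exp(-sqrt(3)*Integral(1/atan(z), z))


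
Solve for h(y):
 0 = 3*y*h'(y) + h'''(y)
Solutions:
 h(y) = C1 + Integral(C2*airyai(-3^(1/3)*y) + C3*airybi(-3^(1/3)*y), y)


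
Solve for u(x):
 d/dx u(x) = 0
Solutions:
 u(x) = C1


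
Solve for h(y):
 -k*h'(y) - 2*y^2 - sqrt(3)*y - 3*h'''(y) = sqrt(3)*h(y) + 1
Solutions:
 h(y) = C1*exp(2^(1/3)*y*(2*k/(sqrt(4*k^3 + 243) + 9*sqrt(3))^(1/3) - 2^(1/3)*(sqrt(4*k^3 + 243) + 9*sqrt(3))^(1/3))/6) + C2*exp(2^(1/3)*y*(8*k/((-1 + sqrt(3)*I)*(sqrt(4*k^3 + 243) + 9*sqrt(3))^(1/3)) + 2^(1/3)*(sqrt(4*k^3 + 243) + 9*sqrt(3))^(1/3) - 2^(1/3)*sqrt(3)*I*(sqrt(4*k^3 + 243) + 9*sqrt(3))^(1/3))/12) + C3*exp(2^(1/3)*y*(-8*k/((1 + sqrt(3)*I)*(sqrt(4*k^3 + 243) + 9*sqrt(3))^(1/3)) + 2^(1/3)*(sqrt(4*k^3 + 243) + 9*sqrt(3))^(1/3) + 2^(1/3)*sqrt(3)*I*(sqrt(4*k^3 + 243) + 9*sqrt(3))^(1/3))/12) - 4*sqrt(3)*k^2/9 + 4*k*y/3 + sqrt(3)*k/3 - 2*sqrt(3)*y^2/3 - y - sqrt(3)/3


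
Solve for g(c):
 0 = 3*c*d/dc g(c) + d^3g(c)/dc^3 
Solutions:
 g(c) = C1 + Integral(C2*airyai(-3^(1/3)*c) + C3*airybi(-3^(1/3)*c), c)


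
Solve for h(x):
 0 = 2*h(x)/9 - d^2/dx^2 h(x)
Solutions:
 h(x) = C1*exp(-sqrt(2)*x/3) + C2*exp(sqrt(2)*x/3)


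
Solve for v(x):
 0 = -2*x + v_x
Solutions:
 v(x) = C1 + x^2


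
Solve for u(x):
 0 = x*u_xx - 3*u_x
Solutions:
 u(x) = C1 + C2*x^4


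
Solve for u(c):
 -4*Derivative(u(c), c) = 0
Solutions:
 u(c) = C1


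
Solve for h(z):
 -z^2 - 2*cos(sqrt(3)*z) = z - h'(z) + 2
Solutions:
 h(z) = C1 + z^3/3 + z^2/2 + 2*z + 2*sqrt(3)*sin(sqrt(3)*z)/3


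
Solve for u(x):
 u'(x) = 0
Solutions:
 u(x) = C1


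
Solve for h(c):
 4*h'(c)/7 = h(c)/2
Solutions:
 h(c) = C1*exp(7*c/8)


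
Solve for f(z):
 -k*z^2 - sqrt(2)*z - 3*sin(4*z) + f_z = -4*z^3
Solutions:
 f(z) = C1 + k*z^3/3 - z^4 + sqrt(2)*z^2/2 - 3*cos(4*z)/4


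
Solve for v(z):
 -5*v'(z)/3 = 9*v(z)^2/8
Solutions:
 v(z) = 40/(C1 + 27*z)


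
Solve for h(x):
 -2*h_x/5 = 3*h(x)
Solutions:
 h(x) = C1*exp(-15*x/2)


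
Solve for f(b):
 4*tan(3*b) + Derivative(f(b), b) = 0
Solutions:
 f(b) = C1 + 4*log(cos(3*b))/3


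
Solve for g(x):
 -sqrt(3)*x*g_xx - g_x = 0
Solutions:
 g(x) = C1 + C2*x^(1 - sqrt(3)/3)


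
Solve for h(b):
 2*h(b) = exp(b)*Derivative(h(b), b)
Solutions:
 h(b) = C1*exp(-2*exp(-b))


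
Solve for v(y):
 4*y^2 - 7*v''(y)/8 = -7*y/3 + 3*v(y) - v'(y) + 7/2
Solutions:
 v(y) = 4*y^2/3 + 5*y/3 + (C1*sin(2*sqrt(38)*y/7) + C2*cos(2*sqrt(38)*y/7))*exp(4*y/7) - 25/18


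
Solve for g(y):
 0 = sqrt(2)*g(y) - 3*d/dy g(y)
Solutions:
 g(y) = C1*exp(sqrt(2)*y/3)


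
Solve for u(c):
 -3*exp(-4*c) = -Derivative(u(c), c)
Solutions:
 u(c) = C1 - 3*exp(-4*c)/4


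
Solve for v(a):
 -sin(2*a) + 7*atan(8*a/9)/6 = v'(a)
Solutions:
 v(a) = C1 + 7*a*atan(8*a/9)/6 - 21*log(64*a^2 + 81)/32 + cos(2*a)/2


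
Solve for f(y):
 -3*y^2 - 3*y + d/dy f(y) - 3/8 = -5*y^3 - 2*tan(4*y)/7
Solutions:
 f(y) = C1 - 5*y^4/4 + y^3 + 3*y^2/2 + 3*y/8 + log(cos(4*y))/14


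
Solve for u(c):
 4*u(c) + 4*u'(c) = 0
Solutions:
 u(c) = C1*exp(-c)


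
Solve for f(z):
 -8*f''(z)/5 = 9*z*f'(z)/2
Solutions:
 f(z) = C1 + C2*erf(3*sqrt(10)*z/8)


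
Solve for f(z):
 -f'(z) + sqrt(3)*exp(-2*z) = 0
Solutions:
 f(z) = C1 - sqrt(3)*exp(-2*z)/2


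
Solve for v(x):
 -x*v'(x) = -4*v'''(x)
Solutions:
 v(x) = C1 + Integral(C2*airyai(2^(1/3)*x/2) + C3*airybi(2^(1/3)*x/2), x)


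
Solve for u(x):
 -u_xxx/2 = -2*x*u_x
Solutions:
 u(x) = C1 + Integral(C2*airyai(2^(2/3)*x) + C3*airybi(2^(2/3)*x), x)


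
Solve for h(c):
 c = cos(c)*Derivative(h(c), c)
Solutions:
 h(c) = C1 + Integral(c/cos(c), c)


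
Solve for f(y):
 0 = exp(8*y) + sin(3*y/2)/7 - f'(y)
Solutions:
 f(y) = C1 + exp(8*y)/8 - 2*cos(3*y/2)/21


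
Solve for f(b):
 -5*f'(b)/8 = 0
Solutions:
 f(b) = C1


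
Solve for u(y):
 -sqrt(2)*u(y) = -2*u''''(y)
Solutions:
 u(y) = C1*exp(-2^(7/8)*y/2) + C2*exp(2^(7/8)*y/2) + C3*sin(2^(7/8)*y/2) + C4*cos(2^(7/8)*y/2)


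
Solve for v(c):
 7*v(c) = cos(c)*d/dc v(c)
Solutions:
 v(c) = C1*sqrt(sin(c) + 1)*(sin(c)^3 + 3*sin(c)^2 + 3*sin(c) + 1)/(sqrt(sin(c) - 1)*(sin(c)^3 - 3*sin(c)^2 + 3*sin(c) - 1))


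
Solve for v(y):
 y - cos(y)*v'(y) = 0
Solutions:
 v(y) = C1 + Integral(y/cos(y), y)


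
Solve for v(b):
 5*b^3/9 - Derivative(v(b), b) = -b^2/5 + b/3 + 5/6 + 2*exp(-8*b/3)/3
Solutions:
 v(b) = C1 + 5*b^4/36 + b^3/15 - b^2/6 - 5*b/6 + exp(-8*b/3)/4


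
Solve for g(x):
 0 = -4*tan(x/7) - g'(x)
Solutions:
 g(x) = C1 + 28*log(cos(x/7))


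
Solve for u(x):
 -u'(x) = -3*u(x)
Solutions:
 u(x) = C1*exp(3*x)


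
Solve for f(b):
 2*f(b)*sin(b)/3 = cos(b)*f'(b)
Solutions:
 f(b) = C1/cos(b)^(2/3)


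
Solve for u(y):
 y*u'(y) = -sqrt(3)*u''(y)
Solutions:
 u(y) = C1 + C2*erf(sqrt(2)*3^(3/4)*y/6)


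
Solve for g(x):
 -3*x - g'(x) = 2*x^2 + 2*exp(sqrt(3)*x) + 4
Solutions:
 g(x) = C1 - 2*x^3/3 - 3*x^2/2 - 4*x - 2*sqrt(3)*exp(sqrt(3)*x)/3


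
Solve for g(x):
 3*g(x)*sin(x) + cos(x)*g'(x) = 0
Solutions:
 g(x) = C1*cos(x)^3


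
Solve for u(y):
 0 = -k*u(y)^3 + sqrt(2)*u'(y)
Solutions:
 u(y) = -sqrt(-1/(C1 + sqrt(2)*k*y))
 u(y) = sqrt(-1/(C1 + sqrt(2)*k*y))


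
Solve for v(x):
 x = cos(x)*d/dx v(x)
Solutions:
 v(x) = C1 + Integral(x/cos(x), x)


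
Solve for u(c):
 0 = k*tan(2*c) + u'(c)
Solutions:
 u(c) = C1 + k*log(cos(2*c))/2


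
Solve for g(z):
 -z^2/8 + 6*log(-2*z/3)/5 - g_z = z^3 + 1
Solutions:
 g(z) = C1 - z^4/4 - z^3/24 + 6*z*log(-z)/5 + z*(-11 - 6*log(3) + 6*log(2))/5


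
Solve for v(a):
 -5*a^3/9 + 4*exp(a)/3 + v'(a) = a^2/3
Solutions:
 v(a) = C1 + 5*a^4/36 + a^3/9 - 4*exp(a)/3


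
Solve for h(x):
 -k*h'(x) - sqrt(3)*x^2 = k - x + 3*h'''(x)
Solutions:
 h(x) = C1 + C2*exp(-sqrt(3)*x*sqrt(-k)/3) + C3*exp(sqrt(3)*x*sqrt(-k)/3) - x - sqrt(3)*x^3/(3*k) + x^2/(2*k) + 6*sqrt(3)*x/k^2


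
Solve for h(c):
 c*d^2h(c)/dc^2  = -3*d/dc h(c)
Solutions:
 h(c) = C1 + C2/c^2


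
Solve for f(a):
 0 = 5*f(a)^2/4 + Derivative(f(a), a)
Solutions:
 f(a) = 4/(C1 + 5*a)


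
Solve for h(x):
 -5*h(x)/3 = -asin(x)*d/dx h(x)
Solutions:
 h(x) = C1*exp(5*Integral(1/asin(x), x)/3)


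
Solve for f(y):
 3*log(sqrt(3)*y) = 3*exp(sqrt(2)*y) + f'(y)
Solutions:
 f(y) = C1 + 3*y*log(y) + y*(-3 + 3*log(3)/2) - 3*sqrt(2)*exp(sqrt(2)*y)/2


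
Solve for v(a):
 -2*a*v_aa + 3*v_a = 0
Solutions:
 v(a) = C1 + C2*a^(5/2)


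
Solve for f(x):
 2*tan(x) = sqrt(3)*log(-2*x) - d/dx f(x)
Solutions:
 f(x) = C1 + sqrt(3)*x*(log(-x) - 1) + sqrt(3)*x*log(2) + 2*log(cos(x))


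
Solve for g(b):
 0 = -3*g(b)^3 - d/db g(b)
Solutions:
 g(b) = -sqrt(2)*sqrt(-1/(C1 - 3*b))/2
 g(b) = sqrt(2)*sqrt(-1/(C1 - 3*b))/2


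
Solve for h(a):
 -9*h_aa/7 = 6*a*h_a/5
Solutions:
 h(a) = C1 + C2*erf(sqrt(105)*a/15)


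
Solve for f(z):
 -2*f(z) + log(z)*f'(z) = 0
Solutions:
 f(z) = C1*exp(2*li(z))


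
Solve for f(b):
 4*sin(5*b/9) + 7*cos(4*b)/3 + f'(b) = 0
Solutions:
 f(b) = C1 - 7*sin(4*b)/12 + 36*cos(5*b/9)/5


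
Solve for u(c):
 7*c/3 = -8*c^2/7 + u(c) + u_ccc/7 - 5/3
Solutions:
 u(c) = C3*exp(-7^(1/3)*c) + 8*c^2/7 + 7*c/3 + (C1*sin(sqrt(3)*7^(1/3)*c/2) + C2*cos(sqrt(3)*7^(1/3)*c/2))*exp(7^(1/3)*c/2) + 5/3


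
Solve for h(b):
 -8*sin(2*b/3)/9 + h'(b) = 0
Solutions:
 h(b) = C1 - 4*cos(2*b/3)/3


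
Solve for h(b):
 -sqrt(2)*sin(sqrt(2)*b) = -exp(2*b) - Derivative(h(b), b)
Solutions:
 h(b) = C1 - exp(2*b)/2 - cos(sqrt(2)*b)


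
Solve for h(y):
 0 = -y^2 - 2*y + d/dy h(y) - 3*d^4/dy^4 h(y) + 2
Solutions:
 h(y) = C1 + C4*exp(3^(2/3)*y/3) + y^3/3 + y^2 - 2*y + (C2*sin(3^(1/6)*y/2) + C3*cos(3^(1/6)*y/2))*exp(-3^(2/3)*y/6)


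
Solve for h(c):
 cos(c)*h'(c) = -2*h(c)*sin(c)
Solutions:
 h(c) = C1*cos(c)^2


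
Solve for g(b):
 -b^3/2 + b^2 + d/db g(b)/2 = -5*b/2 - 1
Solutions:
 g(b) = C1 + b^4/4 - 2*b^3/3 - 5*b^2/2 - 2*b


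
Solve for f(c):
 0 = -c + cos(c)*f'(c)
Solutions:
 f(c) = C1 + Integral(c/cos(c), c)


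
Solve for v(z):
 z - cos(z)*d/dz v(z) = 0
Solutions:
 v(z) = C1 + Integral(z/cos(z), z)


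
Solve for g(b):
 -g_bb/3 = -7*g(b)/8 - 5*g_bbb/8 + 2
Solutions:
 g(b) = C1*exp(b*(128*2^(1/3)/(135*sqrt(878689) + 126551)^(1/3) + 32 + 2^(2/3)*(135*sqrt(878689) + 126551)^(1/3))/180)*sin(2^(1/3)*sqrt(3)*b*(-2^(1/3)*(135*sqrt(878689) + 126551)^(1/3) + 128/(135*sqrt(878689) + 126551)^(1/3))/180) + C2*exp(b*(128*2^(1/3)/(135*sqrt(878689) + 126551)^(1/3) + 32 + 2^(2/3)*(135*sqrt(878689) + 126551)^(1/3))/180)*cos(2^(1/3)*sqrt(3)*b*(-2^(1/3)*(135*sqrt(878689) + 126551)^(1/3) + 128/(135*sqrt(878689) + 126551)^(1/3))/180) + C3*exp(b*(-2^(2/3)*(135*sqrt(878689) + 126551)^(1/3) - 128*2^(1/3)/(135*sqrt(878689) + 126551)^(1/3) + 16)/90) + 16/7


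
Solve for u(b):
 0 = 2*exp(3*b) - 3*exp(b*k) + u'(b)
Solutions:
 u(b) = C1 - 2*exp(3*b)/3 + 3*exp(b*k)/k


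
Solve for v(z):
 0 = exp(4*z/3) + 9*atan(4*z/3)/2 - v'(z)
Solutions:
 v(z) = C1 + 9*z*atan(4*z/3)/2 + 3*exp(4*z/3)/4 - 27*log(16*z^2 + 9)/16


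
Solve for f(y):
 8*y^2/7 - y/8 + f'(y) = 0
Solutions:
 f(y) = C1 - 8*y^3/21 + y^2/16


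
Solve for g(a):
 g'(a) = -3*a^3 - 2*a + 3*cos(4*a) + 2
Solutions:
 g(a) = C1 - 3*a^4/4 - a^2 + 2*a + 3*sin(4*a)/4


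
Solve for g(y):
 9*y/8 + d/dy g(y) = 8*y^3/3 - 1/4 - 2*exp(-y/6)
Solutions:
 g(y) = C1 + 2*y^4/3 - 9*y^2/16 - y/4 + 12*exp(-y/6)


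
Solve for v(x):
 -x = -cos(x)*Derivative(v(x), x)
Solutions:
 v(x) = C1 + Integral(x/cos(x), x)


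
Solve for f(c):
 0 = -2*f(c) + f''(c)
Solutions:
 f(c) = C1*exp(-sqrt(2)*c) + C2*exp(sqrt(2)*c)


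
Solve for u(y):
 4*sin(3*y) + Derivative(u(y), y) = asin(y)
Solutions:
 u(y) = C1 + y*asin(y) + sqrt(1 - y^2) + 4*cos(3*y)/3


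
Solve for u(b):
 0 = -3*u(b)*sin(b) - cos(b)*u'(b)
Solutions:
 u(b) = C1*cos(b)^3


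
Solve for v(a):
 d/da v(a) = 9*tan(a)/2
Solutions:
 v(a) = C1 - 9*log(cos(a))/2


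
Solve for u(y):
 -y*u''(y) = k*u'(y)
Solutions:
 u(y) = C1 + y^(1 - re(k))*(C2*sin(log(y)*Abs(im(k))) + C3*cos(log(y)*im(k)))


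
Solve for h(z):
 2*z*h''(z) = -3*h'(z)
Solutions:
 h(z) = C1 + C2/sqrt(z)


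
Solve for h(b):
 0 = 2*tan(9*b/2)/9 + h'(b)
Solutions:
 h(b) = C1 + 4*log(cos(9*b/2))/81


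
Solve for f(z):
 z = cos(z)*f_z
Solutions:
 f(z) = C1 + Integral(z/cos(z), z)


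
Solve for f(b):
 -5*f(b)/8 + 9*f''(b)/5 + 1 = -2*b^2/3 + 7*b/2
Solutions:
 f(b) = C1*exp(-5*sqrt(2)*b/12) + C2*exp(5*sqrt(2)*b/12) + 16*b^2/15 - 28*b/5 + 968/125


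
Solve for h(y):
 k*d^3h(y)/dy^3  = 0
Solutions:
 h(y) = C1 + C2*y + C3*y^2


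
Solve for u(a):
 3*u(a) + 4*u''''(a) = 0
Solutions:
 u(a) = (C1*sin(3^(1/4)*a/2) + C2*cos(3^(1/4)*a/2))*exp(-3^(1/4)*a/2) + (C3*sin(3^(1/4)*a/2) + C4*cos(3^(1/4)*a/2))*exp(3^(1/4)*a/2)


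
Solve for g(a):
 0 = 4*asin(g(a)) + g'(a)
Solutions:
 Integral(1/asin(_y), (_y, g(a))) = C1 - 4*a


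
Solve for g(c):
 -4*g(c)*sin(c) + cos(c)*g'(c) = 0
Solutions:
 g(c) = C1/cos(c)^4


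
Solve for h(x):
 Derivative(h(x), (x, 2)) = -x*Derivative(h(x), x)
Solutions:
 h(x) = C1 + C2*erf(sqrt(2)*x/2)


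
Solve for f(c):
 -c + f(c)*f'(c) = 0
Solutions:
 f(c) = -sqrt(C1 + c^2)
 f(c) = sqrt(C1 + c^2)


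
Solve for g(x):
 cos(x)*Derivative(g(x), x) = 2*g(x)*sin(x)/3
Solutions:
 g(x) = C1/cos(x)^(2/3)


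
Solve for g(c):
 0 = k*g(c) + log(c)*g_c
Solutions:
 g(c) = C1*exp(-k*li(c))


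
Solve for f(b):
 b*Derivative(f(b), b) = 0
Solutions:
 f(b) = C1


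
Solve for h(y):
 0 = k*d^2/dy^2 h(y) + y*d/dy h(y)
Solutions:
 h(y) = C1 + C2*sqrt(k)*erf(sqrt(2)*y*sqrt(1/k)/2)


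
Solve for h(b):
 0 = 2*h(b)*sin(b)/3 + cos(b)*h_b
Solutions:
 h(b) = C1*cos(b)^(2/3)


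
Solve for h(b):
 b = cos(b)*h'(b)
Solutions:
 h(b) = C1 + Integral(b/cos(b), b)


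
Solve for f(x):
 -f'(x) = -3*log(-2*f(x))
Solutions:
 -Integral(1/(log(-_y) + log(2)), (_y, f(x)))/3 = C1 - x


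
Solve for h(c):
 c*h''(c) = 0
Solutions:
 h(c) = C1 + C2*c


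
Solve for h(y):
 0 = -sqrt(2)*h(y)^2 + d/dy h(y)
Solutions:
 h(y) = -1/(C1 + sqrt(2)*y)


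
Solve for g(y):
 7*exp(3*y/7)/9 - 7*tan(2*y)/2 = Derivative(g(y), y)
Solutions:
 g(y) = C1 + 49*exp(3*y/7)/27 + 7*log(cos(2*y))/4


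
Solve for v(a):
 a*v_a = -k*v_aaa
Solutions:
 v(a) = C1 + Integral(C2*airyai(a*(-1/k)^(1/3)) + C3*airybi(a*(-1/k)^(1/3)), a)


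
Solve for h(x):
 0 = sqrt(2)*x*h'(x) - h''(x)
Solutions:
 h(x) = C1 + C2*erfi(2^(3/4)*x/2)


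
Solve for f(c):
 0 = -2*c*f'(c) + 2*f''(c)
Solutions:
 f(c) = C1 + C2*erfi(sqrt(2)*c/2)


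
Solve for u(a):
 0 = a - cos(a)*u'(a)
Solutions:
 u(a) = C1 + Integral(a/cos(a), a)


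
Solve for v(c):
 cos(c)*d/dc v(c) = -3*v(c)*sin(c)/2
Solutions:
 v(c) = C1*cos(c)^(3/2)


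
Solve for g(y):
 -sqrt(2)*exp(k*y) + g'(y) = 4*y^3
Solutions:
 g(y) = C1 + y^4 + sqrt(2)*exp(k*y)/k


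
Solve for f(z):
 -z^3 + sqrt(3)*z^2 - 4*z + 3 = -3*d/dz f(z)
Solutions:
 f(z) = C1 + z^4/12 - sqrt(3)*z^3/9 + 2*z^2/3 - z


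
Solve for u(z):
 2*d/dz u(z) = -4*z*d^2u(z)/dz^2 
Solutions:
 u(z) = C1 + C2*sqrt(z)


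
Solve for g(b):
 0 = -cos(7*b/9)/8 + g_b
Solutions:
 g(b) = C1 + 9*sin(7*b/9)/56


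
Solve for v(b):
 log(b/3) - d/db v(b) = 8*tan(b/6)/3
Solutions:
 v(b) = C1 + b*log(b) - b*log(3) - b + 16*log(cos(b/6))


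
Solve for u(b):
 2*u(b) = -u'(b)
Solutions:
 u(b) = C1*exp(-2*b)


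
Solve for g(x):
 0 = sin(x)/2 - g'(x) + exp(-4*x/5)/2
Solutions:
 g(x) = C1 - cos(x)/2 - 5*exp(-4*x/5)/8


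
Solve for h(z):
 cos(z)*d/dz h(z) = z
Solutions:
 h(z) = C1 + Integral(z/cos(z), z)


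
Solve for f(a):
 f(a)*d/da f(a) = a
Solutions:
 f(a) = -sqrt(C1 + a^2)
 f(a) = sqrt(C1 + a^2)


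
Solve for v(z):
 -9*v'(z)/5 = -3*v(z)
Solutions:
 v(z) = C1*exp(5*z/3)


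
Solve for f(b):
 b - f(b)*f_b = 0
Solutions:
 f(b) = -sqrt(C1 + b^2)
 f(b) = sqrt(C1 + b^2)


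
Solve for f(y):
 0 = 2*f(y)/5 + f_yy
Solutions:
 f(y) = C1*sin(sqrt(10)*y/5) + C2*cos(sqrt(10)*y/5)


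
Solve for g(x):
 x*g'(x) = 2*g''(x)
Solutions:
 g(x) = C1 + C2*erfi(x/2)


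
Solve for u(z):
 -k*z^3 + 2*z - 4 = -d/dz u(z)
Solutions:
 u(z) = C1 + k*z^4/4 - z^2 + 4*z


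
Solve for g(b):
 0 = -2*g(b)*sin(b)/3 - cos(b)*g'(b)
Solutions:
 g(b) = C1*cos(b)^(2/3)


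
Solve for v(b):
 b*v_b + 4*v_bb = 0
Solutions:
 v(b) = C1 + C2*erf(sqrt(2)*b/4)


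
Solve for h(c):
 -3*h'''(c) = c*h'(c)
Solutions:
 h(c) = C1 + Integral(C2*airyai(-3^(2/3)*c/3) + C3*airybi(-3^(2/3)*c/3), c)


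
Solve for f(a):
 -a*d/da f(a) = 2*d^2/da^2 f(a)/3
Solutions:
 f(a) = C1 + C2*erf(sqrt(3)*a/2)


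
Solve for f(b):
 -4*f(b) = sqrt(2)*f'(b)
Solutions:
 f(b) = C1*exp(-2*sqrt(2)*b)


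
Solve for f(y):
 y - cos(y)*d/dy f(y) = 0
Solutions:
 f(y) = C1 + Integral(y/cos(y), y)


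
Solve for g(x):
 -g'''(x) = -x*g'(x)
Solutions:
 g(x) = C1 + Integral(C2*airyai(x) + C3*airybi(x), x)


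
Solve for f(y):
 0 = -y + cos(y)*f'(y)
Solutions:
 f(y) = C1 + Integral(y/cos(y), y)


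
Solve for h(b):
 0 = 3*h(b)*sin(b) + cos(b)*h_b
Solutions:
 h(b) = C1*cos(b)^3


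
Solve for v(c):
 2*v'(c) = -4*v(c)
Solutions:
 v(c) = C1*exp(-2*c)


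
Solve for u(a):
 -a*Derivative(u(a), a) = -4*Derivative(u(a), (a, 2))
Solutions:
 u(a) = C1 + C2*erfi(sqrt(2)*a/4)


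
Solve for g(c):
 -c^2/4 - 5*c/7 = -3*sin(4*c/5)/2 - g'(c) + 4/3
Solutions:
 g(c) = C1 + c^3/12 + 5*c^2/14 + 4*c/3 + 15*cos(4*c/5)/8


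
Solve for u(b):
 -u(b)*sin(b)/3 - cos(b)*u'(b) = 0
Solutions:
 u(b) = C1*cos(b)^(1/3)


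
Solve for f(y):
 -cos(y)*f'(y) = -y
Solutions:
 f(y) = C1 + Integral(y/cos(y), y)


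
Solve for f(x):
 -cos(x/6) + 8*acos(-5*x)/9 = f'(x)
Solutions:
 f(x) = C1 + 8*x*acos(-5*x)/9 + 8*sqrt(1 - 25*x^2)/45 - 6*sin(x/6)


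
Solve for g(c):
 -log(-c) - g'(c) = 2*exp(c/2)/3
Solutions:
 g(c) = C1 - c*log(-c) + c - 4*exp(c/2)/3


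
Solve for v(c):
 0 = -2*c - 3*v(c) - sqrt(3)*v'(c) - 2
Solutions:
 v(c) = C1*exp(-sqrt(3)*c) - 2*c/3 - 2/3 + 2*sqrt(3)/9


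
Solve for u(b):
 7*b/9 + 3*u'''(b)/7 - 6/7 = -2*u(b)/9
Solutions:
 u(b) = C3*exp(-14^(1/3)*b/3) - 7*b/2 + (C1*sin(14^(1/3)*sqrt(3)*b/6) + C2*cos(14^(1/3)*sqrt(3)*b/6))*exp(14^(1/3)*b/6) + 27/7


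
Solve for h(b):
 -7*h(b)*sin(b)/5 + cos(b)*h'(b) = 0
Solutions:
 h(b) = C1/cos(b)^(7/5)


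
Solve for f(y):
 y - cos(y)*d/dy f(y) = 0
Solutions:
 f(y) = C1 + Integral(y/cos(y), y)


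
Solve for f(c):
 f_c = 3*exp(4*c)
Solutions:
 f(c) = C1 + 3*exp(4*c)/4


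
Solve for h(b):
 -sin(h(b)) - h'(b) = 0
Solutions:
 h(b) = -acos((-C1 - exp(2*b))/(C1 - exp(2*b))) + 2*pi
 h(b) = acos((-C1 - exp(2*b))/(C1 - exp(2*b)))


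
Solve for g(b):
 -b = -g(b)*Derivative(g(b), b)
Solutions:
 g(b) = -sqrt(C1 + b^2)
 g(b) = sqrt(C1 + b^2)


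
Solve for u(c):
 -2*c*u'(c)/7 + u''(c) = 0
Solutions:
 u(c) = C1 + C2*erfi(sqrt(7)*c/7)


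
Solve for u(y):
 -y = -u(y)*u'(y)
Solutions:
 u(y) = -sqrt(C1 + y^2)
 u(y) = sqrt(C1 + y^2)


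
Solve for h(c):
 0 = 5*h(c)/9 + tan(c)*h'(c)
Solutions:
 h(c) = C1/sin(c)^(5/9)


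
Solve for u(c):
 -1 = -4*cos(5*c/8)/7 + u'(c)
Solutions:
 u(c) = C1 - c + 32*sin(5*c/8)/35


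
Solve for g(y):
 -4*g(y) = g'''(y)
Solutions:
 g(y) = C3*exp(-2^(2/3)*y) + (C1*sin(2^(2/3)*sqrt(3)*y/2) + C2*cos(2^(2/3)*sqrt(3)*y/2))*exp(2^(2/3)*y/2)


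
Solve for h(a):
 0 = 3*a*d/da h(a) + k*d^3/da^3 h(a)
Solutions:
 h(a) = C1 + Integral(C2*airyai(3^(1/3)*a*(-1/k)^(1/3)) + C3*airybi(3^(1/3)*a*(-1/k)^(1/3)), a)


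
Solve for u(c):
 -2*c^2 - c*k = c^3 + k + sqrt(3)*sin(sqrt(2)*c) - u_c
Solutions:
 u(c) = C1 + c^4/4 + 2*c^3/3 + c^2*k/2 + c*k - sqrt(6)*cos(sqrt(2)*c)/2


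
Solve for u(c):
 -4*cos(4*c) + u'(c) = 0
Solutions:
 u(c) = C1 + sin(4*c)


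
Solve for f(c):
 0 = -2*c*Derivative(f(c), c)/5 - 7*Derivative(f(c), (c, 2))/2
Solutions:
 f(c) = C1 + C2*erf(sqrt(70)*c/35)


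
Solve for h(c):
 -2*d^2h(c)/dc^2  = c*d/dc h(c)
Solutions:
 h(c) = C1 + C2*erf(c/2)


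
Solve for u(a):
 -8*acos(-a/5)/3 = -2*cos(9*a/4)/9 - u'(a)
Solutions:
 u(a) = C1 + 8*a*acos(-a/5)/3 + 8*sqrt(25 - a^2)/3 - 8*sin(9*a/4)/81


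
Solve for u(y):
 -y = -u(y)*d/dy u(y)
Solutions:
 u(y) = -sqrt(C1 + y^2)
 u(y) = sqrt(C1 + y^2)


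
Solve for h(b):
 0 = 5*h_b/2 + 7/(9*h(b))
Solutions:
 h(b) = -sqrt(C1 - 140*b)/15
 h(b) = sqrt(C1 - 140*b)/15


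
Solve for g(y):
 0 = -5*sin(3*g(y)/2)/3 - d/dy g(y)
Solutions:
 g(y) = -2*acos((-C1 - exp(5*y))/(C1 - exp(5*y)))/3 + 4*pi/3
 g(y) = 2*acos((-C1 - exp(5*y))/(C1 - exp(5*y)))/3


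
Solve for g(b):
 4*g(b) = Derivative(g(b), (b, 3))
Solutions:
 g(b) = C3*exp(2^(2/3)*b) + (C1*sin(2^(2/3)*sqrt(3)*b/2) + C2*cos(2^(2/3)*sqrt(3)*b/2))*exp(-2^(2/3)*b/2)


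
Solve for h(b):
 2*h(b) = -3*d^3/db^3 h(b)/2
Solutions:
 h(b) = C3*exp(-6^(2/3)*b/3) + (C1*sin(2^(2/3)*3^(1/6)*b/2) + C2*cos(2^(2/3)*3^(1/6)*b/2))*exp(6^(2/3)*b/6)


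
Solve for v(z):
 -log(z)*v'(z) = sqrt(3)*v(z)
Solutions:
 v(z) = C1*exp(-sqrt(3)*li(z))


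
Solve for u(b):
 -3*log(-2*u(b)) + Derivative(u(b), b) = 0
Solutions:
 -Integral(1/(log(-_y) + log(2)), (_y, u(b)))/3 = C1 - b


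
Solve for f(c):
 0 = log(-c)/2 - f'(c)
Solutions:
 f(c) = C1 + c*log(-c)/2 - c/2


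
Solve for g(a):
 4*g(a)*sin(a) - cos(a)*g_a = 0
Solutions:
 g(a) = C1/cos(a)^4


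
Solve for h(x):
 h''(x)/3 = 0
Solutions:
 h(x) = C1 + C2*x


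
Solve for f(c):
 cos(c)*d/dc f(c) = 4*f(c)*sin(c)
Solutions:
 f(c) = C1/cos(c)^4


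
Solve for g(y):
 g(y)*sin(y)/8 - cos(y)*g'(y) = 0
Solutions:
 g(y) = C1/cos(y)^(1/8)


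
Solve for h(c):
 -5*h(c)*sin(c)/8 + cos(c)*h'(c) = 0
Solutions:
 h(c) = C1/cos(c)^(5/8)


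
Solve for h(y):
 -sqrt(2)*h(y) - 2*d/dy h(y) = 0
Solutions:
 h(y) = C1*exp(-sqrt(2)*y/2)


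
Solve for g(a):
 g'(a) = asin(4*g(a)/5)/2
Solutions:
 Integral(1/asin(4*_y/5), (_y, g(a))) = C1 + a/2


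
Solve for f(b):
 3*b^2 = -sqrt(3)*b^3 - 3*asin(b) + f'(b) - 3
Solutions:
 f(b) = C1 + sqrt(3)*b^4/4 + b^3 + 3*b*asin(b) + 3*b + 3*sqrt(1 - b^2)


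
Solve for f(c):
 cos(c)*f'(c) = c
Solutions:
 f(c) = C1 + Integral(c/cos(c), c)


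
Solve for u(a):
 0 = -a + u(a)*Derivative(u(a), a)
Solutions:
 u(a) = -sqrt(C1 + a^2)
 u(a) = sqrt(C1 + a^2)


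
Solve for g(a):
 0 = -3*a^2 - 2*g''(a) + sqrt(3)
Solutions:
 g(a) = C1 + C2*a - a^4/8 + sqrt(3)*a^2/4


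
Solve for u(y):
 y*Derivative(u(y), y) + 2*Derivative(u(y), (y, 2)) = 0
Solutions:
 u(y) = C1 + C2*erf(y/2)


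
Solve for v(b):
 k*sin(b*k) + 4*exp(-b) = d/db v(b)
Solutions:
 v(b) = C1 - cos(b*k) - 4*exp(-b)


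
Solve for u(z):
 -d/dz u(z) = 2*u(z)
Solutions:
 u(z) = C1*exp(-2*z)


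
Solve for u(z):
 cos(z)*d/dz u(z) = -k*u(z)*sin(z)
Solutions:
 u(z) = C1*exp(k*log(cos(z)))


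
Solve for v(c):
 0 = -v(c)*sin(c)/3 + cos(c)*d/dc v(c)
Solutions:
 v(c) = C1/cos(c)^(1/3)


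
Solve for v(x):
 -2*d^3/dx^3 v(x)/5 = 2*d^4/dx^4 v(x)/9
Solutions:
 v(x) = C1 + C2*x + C3*x^2 + C4*exp(-9*x/5)


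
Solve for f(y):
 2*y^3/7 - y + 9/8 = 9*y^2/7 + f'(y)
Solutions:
 f(y) = C1 + y^4/14 - 3*y^3/7 - y^2/2 + 9*y/8


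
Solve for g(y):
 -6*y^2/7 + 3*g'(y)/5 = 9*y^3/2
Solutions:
 g(y) = C1 + 15*y^4/8 + 10*y^3/21


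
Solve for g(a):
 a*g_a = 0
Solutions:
 g(a) = C1


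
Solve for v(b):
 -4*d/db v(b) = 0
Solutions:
 v(b) = C1


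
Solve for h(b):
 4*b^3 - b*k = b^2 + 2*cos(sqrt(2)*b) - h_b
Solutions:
 h(b) = C1 - b^4 + b^3/3 + b^2*k/2 + sqrt(2)*sin(sqrt(2)*b)


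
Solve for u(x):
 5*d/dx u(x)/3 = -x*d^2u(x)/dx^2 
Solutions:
 u(x) = C1 + C2/x^(2/3)


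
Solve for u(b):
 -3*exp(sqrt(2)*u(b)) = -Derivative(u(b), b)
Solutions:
 u(b) = sqrt(2)*(2*log(-1/(C1 + 3*b)) - log(2))/4


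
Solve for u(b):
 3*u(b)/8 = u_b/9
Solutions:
 u(b) = C1*exp(27*b/8)


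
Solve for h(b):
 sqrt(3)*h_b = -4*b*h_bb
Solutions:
 h(b) = C1 + C2*b^(1 - sqrt(3)/4)


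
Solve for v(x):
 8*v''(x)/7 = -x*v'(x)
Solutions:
 v(x) = C1 + C2*erf(sqrt(7)*x/4)


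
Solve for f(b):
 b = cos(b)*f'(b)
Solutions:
 f(b) = C1 + Integral(b/cos(b), b)


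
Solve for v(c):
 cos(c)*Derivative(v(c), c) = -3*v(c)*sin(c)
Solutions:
 v(c) = C1*cos(c)^3


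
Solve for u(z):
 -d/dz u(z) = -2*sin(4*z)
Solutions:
 u(z) = C1 - cos(4*z)/2


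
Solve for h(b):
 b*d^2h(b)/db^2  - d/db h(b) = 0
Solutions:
 h(b) = C1 + C2*b^2


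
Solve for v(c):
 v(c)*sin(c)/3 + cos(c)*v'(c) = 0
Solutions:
 v(c) = C1*cos(c)^(1/3)


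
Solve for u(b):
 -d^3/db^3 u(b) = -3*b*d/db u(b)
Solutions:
 u(b) = C1 + Integral(C2*airyai(3^(1/3)*b) + C3*airybi(3^(1/3)*b), b)


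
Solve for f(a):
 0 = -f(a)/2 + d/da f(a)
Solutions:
 f(a) = C1*exp(a/2)


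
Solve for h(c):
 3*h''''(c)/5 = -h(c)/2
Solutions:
 h(c) = (C1*sin(10^(1/4)*3^(3/4)*c/6) + C2*cos(10^(1/4)*3^(3/4)*c/6))*exp(-10^(1/4)*3^(3/4)*c/6) + (C3*sin(10^(1/4)*3^(3/4)*c/6) + C4*cos(10^(1/4)*3^(3/4)*c/6))*exp(10^(1/4)*3^(3/4)*c/6)


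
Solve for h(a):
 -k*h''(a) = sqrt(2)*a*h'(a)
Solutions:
 h(a) = C1 + C2*sqrt(k)*erf(2^(3/4)*a*sqrt(1/k)/2)


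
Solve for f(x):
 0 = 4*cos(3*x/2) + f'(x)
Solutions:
 f(x) = C1 - 8*sin(3*x/2)/3


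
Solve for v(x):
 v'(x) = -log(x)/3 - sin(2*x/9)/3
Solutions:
 v(x) = C1 - x*log(x)/3 + x/3 + 3*cos(2*x/9)/2


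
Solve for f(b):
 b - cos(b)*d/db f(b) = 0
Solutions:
 f(b) = C1 + Integral(b/cos(b), b)


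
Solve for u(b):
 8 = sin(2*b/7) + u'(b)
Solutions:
 u(b) = C1 + 8*b + 7*cos(2*b/7)/2


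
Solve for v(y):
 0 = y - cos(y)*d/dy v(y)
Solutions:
 v(y) = C1 + Integral(y/cos(y), y)


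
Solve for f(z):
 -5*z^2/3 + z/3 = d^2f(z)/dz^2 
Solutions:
 f(z) = C1 + C2*z - 5*z^4/36 + z^3/18


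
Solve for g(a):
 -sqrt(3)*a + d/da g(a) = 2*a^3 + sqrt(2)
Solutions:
 g(a) = C1 + a^4/2 + sqrt(3)*a^2/2 + sqrt(2)*a


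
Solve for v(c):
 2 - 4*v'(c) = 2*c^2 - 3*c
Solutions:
 v(c) = C1 - c^3/6 + 3*c^2/8 + c/2


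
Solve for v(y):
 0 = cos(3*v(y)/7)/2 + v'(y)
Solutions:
 y/2 - 7*log(sin(3*v(y)/7) - 1)/6 + 7*log(sin(3*v(y)/7) + 1)/6 = C1


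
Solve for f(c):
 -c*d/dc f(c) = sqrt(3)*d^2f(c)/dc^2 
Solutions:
 f(c) = C1 + C2*erf(sqrt(2)*3^(3/4)*c/6)


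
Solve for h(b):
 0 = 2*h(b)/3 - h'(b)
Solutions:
 h(b) = C1*exp(2*b/3)


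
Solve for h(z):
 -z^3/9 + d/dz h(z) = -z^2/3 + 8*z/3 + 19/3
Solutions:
 h(z) = C1 + z^4/36 - z^3/9 + 4*z^2/3 + 19*z/3


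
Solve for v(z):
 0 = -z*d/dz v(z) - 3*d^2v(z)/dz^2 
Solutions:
 v(z) = C1 + C2*erf(sqrt(6)*z/6)


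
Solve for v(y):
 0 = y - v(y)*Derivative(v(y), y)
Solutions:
 v(y) = -sqrt(C1 + y^2)
 v(y) = sqrt(C1 + y^2)


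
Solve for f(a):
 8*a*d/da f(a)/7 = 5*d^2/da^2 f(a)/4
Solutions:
 f(a) = C1 + C2*erfi(4*sqrt(35)*a/35)


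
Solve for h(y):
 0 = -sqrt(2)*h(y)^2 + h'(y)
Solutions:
 h(y) = -1/(C1 + sqrt(2)*y)


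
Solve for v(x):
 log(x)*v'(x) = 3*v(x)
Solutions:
 v(x) = C1*exp(3*li(x))


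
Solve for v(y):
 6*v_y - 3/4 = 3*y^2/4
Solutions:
 v(y) = C1 + y^3/24 + y/8


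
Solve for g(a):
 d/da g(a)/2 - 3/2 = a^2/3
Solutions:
 g(a) = C1 + 2*a^3/9 + 3*a


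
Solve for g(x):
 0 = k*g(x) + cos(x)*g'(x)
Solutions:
 g(x) = C1*exp(k*(log(sin(x) - 1) - log(sin(x) + 1))/2)


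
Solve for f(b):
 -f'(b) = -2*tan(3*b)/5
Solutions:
 f(b) = C1 - 2*log(cos(3*b))/15


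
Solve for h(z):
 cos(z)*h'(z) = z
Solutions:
 h(z) = C1 + Integral(z/cos(z), z)


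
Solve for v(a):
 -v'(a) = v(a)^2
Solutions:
 v(a) = 1/(C1 + a)


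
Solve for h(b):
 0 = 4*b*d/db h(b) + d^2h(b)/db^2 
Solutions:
 h(b) = C1 + C2*erf(sqrt(2)*b)


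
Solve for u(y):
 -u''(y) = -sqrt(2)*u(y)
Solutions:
 u(y) = C1*exp(-2^(1/4)*y) + C2*exp(2^(1/4)*y)


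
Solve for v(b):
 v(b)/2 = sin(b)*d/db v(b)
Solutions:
 v(b) = C1*(cos(b) - 1)^(1/4)/(cos(b) + 1)^(1/4)


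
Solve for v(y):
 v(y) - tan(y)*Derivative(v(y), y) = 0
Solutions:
 v(y) = C1*sin(y)


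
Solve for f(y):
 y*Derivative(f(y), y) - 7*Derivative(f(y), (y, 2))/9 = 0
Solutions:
 f(y) = C1 + C2*erfi(3*sqrt(14)*y/14)


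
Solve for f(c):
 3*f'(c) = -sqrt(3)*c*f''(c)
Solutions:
 f(c) = C1 + C2*c^(1 - sqrt(3))


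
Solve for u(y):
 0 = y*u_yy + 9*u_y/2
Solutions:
 u(y) = C1 + C2/y^(7/2)


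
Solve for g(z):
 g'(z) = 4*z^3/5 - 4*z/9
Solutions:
 g(z) = C1 + z^4/5 - 2*z^2/9


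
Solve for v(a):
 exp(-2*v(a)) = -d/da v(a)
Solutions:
 v(a) = log(-sqrt(C1 - 2*a))
 v(a) = log(C1 - 2*a)/2


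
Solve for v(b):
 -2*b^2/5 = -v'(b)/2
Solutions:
 v(b) = C1 + 4*b^3/15


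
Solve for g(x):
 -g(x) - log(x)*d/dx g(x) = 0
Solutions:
 g(x) = C1*exp(-li(x))


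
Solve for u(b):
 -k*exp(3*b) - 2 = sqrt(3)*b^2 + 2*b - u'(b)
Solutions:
 u(b) = C1 + sqrt(3)*b^3/3 + b^2 + 2*b + k*exp(3*b)/3


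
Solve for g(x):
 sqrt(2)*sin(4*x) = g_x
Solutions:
 g(x) = C1 - sqrt(2)*cos(4*x)/4


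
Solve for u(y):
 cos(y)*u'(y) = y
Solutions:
 u(y) = C1 + Integral(y/cos(y), y)


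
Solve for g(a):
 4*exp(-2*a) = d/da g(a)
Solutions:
 g(a) = C1 - 2*exp(-2*a)


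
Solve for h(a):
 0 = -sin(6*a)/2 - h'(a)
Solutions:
 h(a) = C1 + cos(6*a)/12


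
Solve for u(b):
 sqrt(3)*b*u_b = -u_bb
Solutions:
 u(b) = C1 + C2*erf(sqrt(2)*3^(1/4)*b/2)


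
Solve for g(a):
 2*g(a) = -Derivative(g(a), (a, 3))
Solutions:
 g(a) = C3*exp(-2^(1/3)*a) + (C1*sin(2^(1/3)*sqrt(3)*a/2) + C2*cos(2^(1/3)*sqrt(3)*a/2))*exp(2^(1/3)*a/2)


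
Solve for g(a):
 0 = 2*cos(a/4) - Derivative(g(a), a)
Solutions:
 g(a) = C1 + 8*sin(a/4)


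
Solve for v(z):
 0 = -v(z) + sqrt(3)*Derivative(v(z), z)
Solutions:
 v(z) = C1*exp(sqrt(3)*z/3)


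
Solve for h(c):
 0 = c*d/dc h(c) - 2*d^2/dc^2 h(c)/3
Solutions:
 h(c) = C1 + C2*erfi(sqrt(3)*c/2)


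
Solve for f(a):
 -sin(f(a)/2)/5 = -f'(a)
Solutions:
 -a/5 + log(cos(f(a)/2) - 1) - log(cos(f(a)/2) + 1) = C1


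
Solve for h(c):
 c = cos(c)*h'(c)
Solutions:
 h(c) = C1 + Integral(c/cos(c), c)


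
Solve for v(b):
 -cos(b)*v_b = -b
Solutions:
 v(b) = C1 + Integral(b/cos(b), b)


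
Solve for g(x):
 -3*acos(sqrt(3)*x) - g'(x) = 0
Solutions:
 g(x) = C1 - 3*x*acos(sqrt(3)*x) + sqrt(3)*sqrt(1 - 3*x^2)


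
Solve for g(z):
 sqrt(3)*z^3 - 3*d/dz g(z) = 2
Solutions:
 g(z) = C1 + sqrt(3)*z^4/12 - 2*z/3


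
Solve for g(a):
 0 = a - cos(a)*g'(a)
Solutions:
 g(a) = C1 + Integral(a/cos(a), a)


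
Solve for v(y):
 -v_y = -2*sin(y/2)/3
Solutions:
 v(y) = C1 - 4*cos(y/2)/3


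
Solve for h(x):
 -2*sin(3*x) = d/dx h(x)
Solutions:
 h(x) = C1 + 2*cos(3*x)/3


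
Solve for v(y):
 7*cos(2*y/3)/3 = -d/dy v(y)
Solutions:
 v(y) = C1 - 7*sin(2*y/3)/2


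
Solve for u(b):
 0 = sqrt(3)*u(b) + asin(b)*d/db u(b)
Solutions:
 u(b) = C1*exp(-sqrt(3)*Integral(1/asin(b), b))


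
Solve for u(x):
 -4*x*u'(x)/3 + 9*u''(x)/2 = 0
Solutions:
 u(x) = C1 + C2*erfi(2*sqrt(3)*x/9)


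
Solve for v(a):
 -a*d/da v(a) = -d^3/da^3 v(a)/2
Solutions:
 v(a) = C1 + Integral(C2*airyai(2^(1/3)*a) + C3*airybi(2^(1/3)*a), a)


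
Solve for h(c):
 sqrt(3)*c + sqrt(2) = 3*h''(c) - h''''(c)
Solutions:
 h(c) = C1 + C2*c + C3*exp(-sqrt(3)*c) + C4*exp(sqrt(3)*c) + sqrt(3)*c^3/18 + sqrt(2)*c^2/6


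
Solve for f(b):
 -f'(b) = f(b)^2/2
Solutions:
 f(b) = 2/(C1 + b)


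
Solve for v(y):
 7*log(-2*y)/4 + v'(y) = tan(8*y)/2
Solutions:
 v(y) = C1 - 7*y*log(-y)/4 - 7*y*log(2)/4 + 7*y/4 - log(cos(8*y))/16


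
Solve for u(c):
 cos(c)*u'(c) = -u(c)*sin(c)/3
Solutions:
 u(c) = C1*cos(c)^(1/3)


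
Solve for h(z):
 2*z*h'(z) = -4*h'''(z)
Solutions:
 h(z) = C1 + Integral(C2*airyai(-2^(2/3)*z/2) + C3*airybi(-2^(2/3)*z/2), z)


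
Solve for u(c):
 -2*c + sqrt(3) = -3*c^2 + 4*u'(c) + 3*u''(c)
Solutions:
 u(c) = C1 + C2*exp(-4*c/3) + c^3/4 - 13*c^2/16 + sqrt(3)*c/4 + 39*c/32


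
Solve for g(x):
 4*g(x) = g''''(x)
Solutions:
 g(x) = C1*exp(-sqrt(2)*x) + C2*exp(sqrt(2)*x) + C3*sin(sqrt(2)*x) + C4*cos(sqrt(2)*x)


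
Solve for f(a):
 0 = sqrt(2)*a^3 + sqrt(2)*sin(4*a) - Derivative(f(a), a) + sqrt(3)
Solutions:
 f(a) = C1 + sqrt(2)*a^4/4 + sqrt(3)*a - sqrt(2)*cos(4*a)/4


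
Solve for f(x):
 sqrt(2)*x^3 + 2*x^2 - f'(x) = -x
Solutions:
 f(x) = C1 + sqrt(2)*x^4/4 + 2*x^3/3 + x^2/2


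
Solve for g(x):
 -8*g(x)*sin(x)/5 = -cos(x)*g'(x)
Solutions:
 g(x) = C1/cos(x)^(8/5)


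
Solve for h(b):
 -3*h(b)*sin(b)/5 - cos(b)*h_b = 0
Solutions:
 h(b) = C1*cos(b)^(3/5)


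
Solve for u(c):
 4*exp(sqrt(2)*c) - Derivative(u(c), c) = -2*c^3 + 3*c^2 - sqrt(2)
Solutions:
 u(c) = C1 + c^4/2 - c^3 + sqrt(2)*c + 2*sqrt(2)*exp(sqrt(2)*c)


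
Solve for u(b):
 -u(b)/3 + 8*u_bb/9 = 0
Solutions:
 u(b) = C1*exp(-sqrt(6)*b/4) + C2*exp(sqrt(6)*b/4)


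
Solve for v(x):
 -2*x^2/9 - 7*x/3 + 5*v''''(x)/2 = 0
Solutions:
 v(x) = C1 + C2*x + C3*x^2 + C4*x^3 + x^6/4050 + 7*x^5/900


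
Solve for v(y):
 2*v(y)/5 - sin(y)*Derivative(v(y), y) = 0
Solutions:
 v(y) = C1*(cos(y) - 1)^(1/5)/(cos(y) + 1)^(1/5)


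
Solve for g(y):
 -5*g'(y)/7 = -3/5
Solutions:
 g(y) = C1 + 21*y/25


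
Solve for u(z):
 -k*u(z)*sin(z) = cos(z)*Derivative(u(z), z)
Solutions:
 u(z) = C1*exp(k*log(cos(z)))


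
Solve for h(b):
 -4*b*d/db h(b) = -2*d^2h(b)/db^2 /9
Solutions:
 h(b) = C1 + C2*erfi(3*b)


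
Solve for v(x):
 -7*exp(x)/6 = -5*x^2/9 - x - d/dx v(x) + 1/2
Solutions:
 v(x) = C1 - 5*x^3/27 - x^2/2 + x/2 + 7*exp(x)/6


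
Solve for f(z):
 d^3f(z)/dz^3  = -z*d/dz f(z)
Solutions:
 f(z) = C1 + Integral(C2*airyai(-z) + C3*airybi(-z), z)


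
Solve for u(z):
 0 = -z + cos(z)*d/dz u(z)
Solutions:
 u(z) = C1 + Integral(z/cos(z), z)


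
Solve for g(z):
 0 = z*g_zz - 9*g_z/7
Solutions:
 g(z) = C1 + C2*z^(16/7)


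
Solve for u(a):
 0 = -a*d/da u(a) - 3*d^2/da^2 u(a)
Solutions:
 u(a) = C1 + C2*erf(sqrt(6)*a/6)


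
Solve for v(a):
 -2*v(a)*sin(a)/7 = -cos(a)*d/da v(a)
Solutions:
 v(a) = C1/cos(a)^(2/7)


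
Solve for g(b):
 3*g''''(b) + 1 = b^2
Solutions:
 g(b) = C1 + C2*b + C3*b^2 + C4*b^3 + b^6/1080 - b^4/72


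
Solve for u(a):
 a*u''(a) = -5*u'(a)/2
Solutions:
 u(a) = C1 + C2/a^(3/2)


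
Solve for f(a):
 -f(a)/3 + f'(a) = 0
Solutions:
 f(a) = C1*exp(a/3)


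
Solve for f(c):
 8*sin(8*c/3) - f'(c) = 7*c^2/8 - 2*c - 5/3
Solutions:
 f(c) = C1 - 7*c^3/24 + c^2 + 5*c/3 - 3*cos(8*c/3)


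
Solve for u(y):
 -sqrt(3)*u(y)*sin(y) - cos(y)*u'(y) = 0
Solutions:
 u(y) = C1*cos(y)^(sqrt(3))


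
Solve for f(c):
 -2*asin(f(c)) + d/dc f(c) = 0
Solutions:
 Integral(1/asin(_y), (_y, f(c))) = C1 + 2*c


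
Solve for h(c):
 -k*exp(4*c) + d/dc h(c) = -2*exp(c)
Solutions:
 h(c) = C1 + k*exp(4*c)/4 - 2*exp(c)


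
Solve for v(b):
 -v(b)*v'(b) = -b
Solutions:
 v(b) = -sqrt(C1 + b^2)
 v(b) = sqrt(C1 + b^2)


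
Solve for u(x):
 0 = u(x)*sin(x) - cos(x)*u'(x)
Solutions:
 u(x) = C1/cos(x)


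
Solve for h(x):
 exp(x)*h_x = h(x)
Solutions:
 h(x) = C1*exp(-exp(-x))


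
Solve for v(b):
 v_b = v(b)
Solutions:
 v(b) = C1*exp(b)


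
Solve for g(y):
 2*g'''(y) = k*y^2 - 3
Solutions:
 g(y) = C1 + C2*y + C3*y^2 + k*y^5/120 - y^3/4


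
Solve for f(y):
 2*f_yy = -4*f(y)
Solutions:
 f(y) = C1*sin(sqrt(2)*y) + C2*cos(sqrt(2)*y)


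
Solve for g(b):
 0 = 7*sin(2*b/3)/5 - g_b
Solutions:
 g(b) = C1 - 21*cos(2*b/3)/10


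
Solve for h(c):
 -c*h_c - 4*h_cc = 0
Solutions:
 h(c) = C1 + C2*erf(sqrt(2)*c/4)


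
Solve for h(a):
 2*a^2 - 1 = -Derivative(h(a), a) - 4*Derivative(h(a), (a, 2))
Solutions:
 h(a) = C1 + C2*exp(-a/4) - 2*a^3/3 + 8*a^2 - 63*a


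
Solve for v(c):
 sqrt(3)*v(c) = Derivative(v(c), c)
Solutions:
 v(c) = C1*exp(sqrt(3)*c)


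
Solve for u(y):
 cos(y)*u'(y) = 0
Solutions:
 u(y) = C1


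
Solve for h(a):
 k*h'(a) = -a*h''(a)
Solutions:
 h(a) = C1 + a^(1 - re(k))*(C2*sin(log(a)*Abs(im(k))) + C3*cos(log(a)*im(k)))


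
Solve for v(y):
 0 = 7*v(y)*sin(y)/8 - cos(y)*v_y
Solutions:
 v(y) = C1/cos(y)^(7/8)


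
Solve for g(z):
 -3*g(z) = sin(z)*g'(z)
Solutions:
 g(z) = C1*(cos(z) + 1)^(3/2)/(cos(z) - 1)^(3/2)


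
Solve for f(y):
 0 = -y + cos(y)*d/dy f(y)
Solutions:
 f(y) = C1 + Integral(y/cos(y), y)


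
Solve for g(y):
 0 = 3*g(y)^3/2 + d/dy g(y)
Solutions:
 g(y) = -sqrt(-1/(C1 - 3*y))
 g(y) = sqrt(-1/(C1 - 3*y))


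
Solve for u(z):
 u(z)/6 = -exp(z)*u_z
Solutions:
 u(z) = C1*exp(exp(-z)/6)


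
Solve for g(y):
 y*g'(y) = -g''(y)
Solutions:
 g(y) = C1 + C2*erf(sqrt(2)*y/2)
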